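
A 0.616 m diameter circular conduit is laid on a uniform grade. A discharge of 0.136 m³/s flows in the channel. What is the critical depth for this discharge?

At critical depth, Q² T / (g A³) = 1, i.e. A³/T = Q²/g = 0.136²/9.81 = 0.001885.
Try y = 0.211 m: A³/T = 0.001258 — low.
Try y = 0.234 m: A³/T = 0.001874 — matches.

y_c = 0.234 m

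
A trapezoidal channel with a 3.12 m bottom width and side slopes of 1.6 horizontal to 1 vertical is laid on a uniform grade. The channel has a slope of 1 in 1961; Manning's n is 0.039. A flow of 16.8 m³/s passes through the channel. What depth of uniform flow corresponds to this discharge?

y_n = 2.82 m

Manning's equation rearranged: A R^(2/3) = nQ / (1·√S) = 0.039 × 16.8 / (√0.0005099) = 29.01.
Trying y = 3.33 m: A R^(2/3) = 41.53 — over.
Trying y = 2.42 m: A R^(2/3) = 20.98 — short.
Trying y = 2.82 m: A R^(2/3) = 29 — matches.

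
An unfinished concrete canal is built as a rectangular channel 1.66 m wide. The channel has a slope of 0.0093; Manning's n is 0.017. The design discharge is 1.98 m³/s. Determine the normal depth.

y_n = 0.469 m

Manning's equation rearranged: A R^(2/3) = nQ / (1·√S) = 0.017 × 1.98 / (√0.0093) = 0.349.
Trying y = 0.541 m: A R^(2/3) = 0.4267 — over.
Trying y = 0.393 m: A R^(2/3) = 0.2703 — short.
Trying y = 0.469 m: A R^(2/3) = 0.3486 — matches.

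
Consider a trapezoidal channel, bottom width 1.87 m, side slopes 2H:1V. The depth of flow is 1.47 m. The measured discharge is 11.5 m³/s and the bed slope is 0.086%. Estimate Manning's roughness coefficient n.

With bottom width b = 1.87 m and side slope z = 2: A = (b + zy)y = (1.87 + 2×1.47)×1.47 = 7.071 m²; P = b + 2y√(1+z²) = 1.87 + 2×1.47×2.236 = 8.444 m.
Hydraulic radius R = A/P = 7.071/8.444 = 0.8374 m.
Rearranging Manning's equation: n = (1/Q) A R^(2/3) S^(1/2) = (1/11.5) × 7.071 × 0.8374^(2/3) × √0.00086 = 0.016.

n = 0.016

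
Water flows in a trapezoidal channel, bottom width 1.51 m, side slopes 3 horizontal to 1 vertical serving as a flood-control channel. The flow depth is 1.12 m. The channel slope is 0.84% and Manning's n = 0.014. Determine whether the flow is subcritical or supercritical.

With bottom width b = 1.51 m and side slope z = 3: A = (b + zy)y = (1.51 + 3×1.12)×1.12 = 5.454 m²; P = b + 2y√(1+z²) = 1.51 + 2×1.12×3.162 = 8.594 m.
Hydraulic radius R = A/P = 5.454/8.594 = 0.6347 m.
V = (1/n) R^(2/3) √S = (1/0.014) × 0.6347^(2/3) × √0.0084 = 4.835 m/s. Hydraulic depth D_h = A/T = 5.454/8.23 = 0.6627 m.
Froude number Fr = V/√(g·D_h) = 4.835/√(9.81×0.6627) = 1.9, which is greater than 1, so the flow is supercritical.

supercritical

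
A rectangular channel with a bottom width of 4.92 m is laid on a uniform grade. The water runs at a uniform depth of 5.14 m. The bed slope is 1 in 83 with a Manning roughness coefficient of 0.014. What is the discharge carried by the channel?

Q = 278 m³/s

Flow area A = b·y = 4.92 × 5.14 = 25.29 m². Wetted perimeter P = b + 2y = 4.92 + 2×5.14 = 15.2 m.
Hydraulic radius R = A/P = 25.29/15.2 = 1.664 m.
Manning's equation: Q = (1/n) A R^(2/3) S^(1/2) = (1/0.014) × 25.29 × 1.664^(2/3) × 0.01205^(1/2) = 278 m³/s.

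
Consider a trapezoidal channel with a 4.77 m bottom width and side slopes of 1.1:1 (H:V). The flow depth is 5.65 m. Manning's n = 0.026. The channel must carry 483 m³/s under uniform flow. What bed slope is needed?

With bottom width b = 4.77 m and side slope z = 1.1: A = (b + zy)y = (4.77 + 1.1×5.65)×5.65 = 62.07 m²; P = b + 2y√(1+z²) = 4.77 + 2×5.65×1.487 = 21.57 m.
Hydraulic radius R = A/P = 62.07/21.57 = 2.878 m.
From Manning's equation, S = [nQ / (1 A R^(2/3))]² = [0.026 × 483 / (1 × 62.07 × 2.878^(2/3))]² = 0.01.

S = 0.01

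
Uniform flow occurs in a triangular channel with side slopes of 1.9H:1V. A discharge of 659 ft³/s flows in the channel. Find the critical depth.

y_c = 5.95 ft

At critical depth, Q² T / (g A³) = 1, i.e. A³/T = Q²/g = 659²/32.2 = 13490.
Trying y = 4.76 ft: A³/T = 4411 — too small.
Trying y = 5.95 ft: A³/T = 13460 — ≈ 13490.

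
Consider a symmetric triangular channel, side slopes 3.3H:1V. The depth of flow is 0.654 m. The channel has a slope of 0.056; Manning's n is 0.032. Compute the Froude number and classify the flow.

supercritical

For a triangular section with side slope z = 3.3: A = zy² = 3.3×0.654² = 1.411 m²; P = 2y√(1+z²) = 2×0.654×3.448 = 4.51 m.
Hydraulic radius R = A/P = 1.411/4.51 = 0.3129 m.
V = (1/n) R^(2/3) √S = (1/0.032) × 0.3129^(2/3) × √0.056 = 3.409 m/s. Hydraulic depth D_h = A/T = 1.411/4.316 = 0.327 m.
Froude number Fr = V/√(g·D_h) = 3.409/√(9.81×0.327) = 1.9, which is greater than 1, so the flow is supercritical.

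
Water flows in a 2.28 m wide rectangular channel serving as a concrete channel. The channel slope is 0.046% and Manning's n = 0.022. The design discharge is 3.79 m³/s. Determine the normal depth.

y_n = 2.09 m

Manning's equation rearranged: A R^(2/3) = nQ / (1·√S) = 0.022 × 3.79 / (√0.00046) = 3.888.
At y = 2.51 m: A R^(2/3) = 4.866 — high.
At y = 2.09 m: A R^(2/3) = 3.89 — close enough.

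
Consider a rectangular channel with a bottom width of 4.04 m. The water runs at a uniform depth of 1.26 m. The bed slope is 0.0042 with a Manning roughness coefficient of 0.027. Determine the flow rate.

Q = 10.3 m³/s

Flow area A = b·y = 4.04 × 1.26 = 5.09 m². Wetted perimeter P = b + 2y = 4.04 + 2×1.26 = 6.56 m.
Hydraulic radius R = A/P = 5.09/6.56 = 0.776 m.
Manning's equation: Q = (1/n) A R^(2/3) S^(1/2) = (1/0.027) × 5.09 × 0.776^(2/3) × 0.0042^(1/2) = 10.3 m³/s.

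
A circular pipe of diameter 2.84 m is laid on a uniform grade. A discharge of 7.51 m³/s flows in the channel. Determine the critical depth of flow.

y_c = 1.19 m

At critical depth, Q² T / (g A³) = 1, i.e. A³/T = Q²/g = 7.51²/9.81 = 5.749.
Trying y = 0.852 m: A³/T = 1.569 — short.
Trying y = 1.31 m: A³/T = 8.221 — over.
Trying y = 1.19 m: A³/T = 5.69 — matches.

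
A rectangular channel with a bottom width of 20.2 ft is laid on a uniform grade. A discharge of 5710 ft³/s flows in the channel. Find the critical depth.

y_c = 13.5 ft

For a rectangular channel, critical depth y_c = (q²/g)^(1/3) where q = Q/b = 5710/20.2 = 282.7 ft²/s.
So y_c = (282.7²/32.2)^(1/3) = 13.5 ft.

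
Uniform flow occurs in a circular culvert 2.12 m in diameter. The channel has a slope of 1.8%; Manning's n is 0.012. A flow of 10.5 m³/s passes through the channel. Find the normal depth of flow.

y_n = 0.941 m

Manning's equation rearranged: A R^(2/3) = nQ / (1·√S) = 0.012 × 10.5 / (√0.018) = 0.9391.
Try y = 1.07 m: A R^(2/3) = 1.174 — too large.
Try y = 0.941 m: A R^(2/3) = 0.9398 — close enough.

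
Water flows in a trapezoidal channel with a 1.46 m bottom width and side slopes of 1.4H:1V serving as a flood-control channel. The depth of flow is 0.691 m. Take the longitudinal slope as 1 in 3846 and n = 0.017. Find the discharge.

Q = 0.916 m³/s

With bottom width b = 1.46 m and side slope z = 1.4: A = (b + zy)y = (1.46 + 1.4×0.691)×0.691 = 1.677 m²; P = b + 2y√(1+z²) = 1.46 + 2×0.691×1.72 = 3.838 m.
Hydraulic radius R = A/P = 1.677/3.838 = 0.4371 m.
Manning's equation: Q = (1/n) A R^(2/3) S^(1/2) = (1/0.017) × 1.677 × 0.4371^(2/3) × 0.00026^(1/2) = 0.916 m³/s.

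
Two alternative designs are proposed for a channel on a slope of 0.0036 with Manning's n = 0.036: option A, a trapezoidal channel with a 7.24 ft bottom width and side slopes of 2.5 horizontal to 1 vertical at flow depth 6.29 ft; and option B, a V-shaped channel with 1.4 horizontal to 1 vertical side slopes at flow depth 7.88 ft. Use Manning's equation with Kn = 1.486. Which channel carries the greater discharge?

Channel A: With bottom width b = 7.24 ft and side slope z = 2.5: A = (b + zy)y = (7.24 + 2.5×6.29)×6.29 = 144.4 ft²; P = b + 2y√(1+z²) = 7.24 + 2×6.29×2.693 = 41.11 ft. Hydraulic radius R = A/P = 144.4/41.11 = 3.514 ft. Q_A = (1.486/0.036)·144.4·3.514^(2/3)·√0.0036 = 826.8 ft³/s.
Channel B: For a triangular section with side slope z = 1.4: A = zy² = 1.4×7.88² = 86.93 ft²; P = 2y√(1+z²) = 2×7.88×1.72 = 27.11 ft. Hydraulic radius R = A/P = 86.93/27.11 = 3.206 ft. Q_B = (1.486/0.036)·86.93·3.206^(2/3)·√0.0036 = 468.1 ft³/s.
Q_A = 826.8 ft³/s vs Q_B = 468.1 ft³/s, so channel A carries more.

channel A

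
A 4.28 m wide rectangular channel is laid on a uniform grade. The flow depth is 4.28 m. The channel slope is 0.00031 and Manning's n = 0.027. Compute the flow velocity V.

Flow area A = b·y = 4.28 × 4.28 = 18.32 m². Wetted perimeter P = b + 2y = 4.28 + 2×4.28 = 12.84 m.
Hydraulic radius R = A/P = 18.32/12.84 = 1.427 m.
From Manning's equation, V = (1/n) R^(2/3) S^(1/2) = (1/0.027) × 1.427^(2/3) × 0.00031^(1/2) = 0.826 m/s.

V = 0.826 m/s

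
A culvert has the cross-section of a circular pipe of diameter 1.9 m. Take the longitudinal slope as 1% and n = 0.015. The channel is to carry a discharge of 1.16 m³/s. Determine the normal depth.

y_n = 0.407 m

Manning's equation rearranged: A R^(2/3) = nQ / (1·√S) = 0.015 × 1.16 / (√0.01) = 0.174.
Try y = 0.493 m: A R^(2/3) = 0.2545 — too large.
Try y = 0.407 m: A R^(2/3) = 0.1736 — matches.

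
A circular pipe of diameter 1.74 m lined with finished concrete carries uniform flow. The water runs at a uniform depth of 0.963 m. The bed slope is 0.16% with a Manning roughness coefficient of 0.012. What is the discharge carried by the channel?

For a circular section of diameter D = 1.74 m at depth y = 0.963 m, the central angle is θ = 2 arccos(1 − 2y/D) = 3.356 rad. Then A = (D²/8)(θ − sin θ) = 1.35 m² and P = Dθ/2 = 2.92 m.
Hydraulic radius R = A/P = 1.35/2.92 = 0.4626 m.
Manning's equation: Q = (1/n) A R^(2/3) S^(1/2) = (1/0.012) × 1.35 × 0.4626^(2/3) × 0.0016^(1/2) = 2.69 m³/s.

Q = 2.69 m³/s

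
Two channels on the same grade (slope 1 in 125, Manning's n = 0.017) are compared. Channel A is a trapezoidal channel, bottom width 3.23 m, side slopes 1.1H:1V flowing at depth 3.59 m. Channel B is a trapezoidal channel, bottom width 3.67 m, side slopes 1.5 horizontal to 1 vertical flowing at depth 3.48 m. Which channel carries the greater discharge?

channel B

Channel A: With bottom width b = 3.23 m and side slope z = 1.1: A = (b + zy)y = (3.23 + 1.1×3.59)×3.59 = 25.77 m²; P = b + 2y√(1+z²) = 3.23 + 2×3.59×1.487 = 13.9 m. Hydraulic radius R = A/P = 25.77/13.9 = 1.854 m. Q_A = (1/0.017)·25.77·1.854^(2/3)·√0.008 = 204.6 m³/s.
Channel B: With bottom width b = 3.67 m and side slope z = 1.5: A = (b + zy)y = (3.67 + 1.5×3.48)×3.48 = 30.94 m²; P = b + 2y√(1+z²) = 3.67 + 2×3.48×1.803 = 16.22 m. Hydraulic radius R = A/P = 30.94/16.22 = 1.908 m. Q_B = (1/0.017)·30.94·1.908^(2/3)·√0.008 = 250.4 m³/s.
Q_A = 204.6 m³/s vs Q_B = 250.4 m³/s, so channel B carries more.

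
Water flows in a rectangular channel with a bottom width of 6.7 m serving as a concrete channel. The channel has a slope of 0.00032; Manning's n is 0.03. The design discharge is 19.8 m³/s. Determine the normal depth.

y_n = 3.47 m

Manning's equation rearranged: A R^(2/3) = nQ / (1·√S) = 0.03 × 19.8 / (√0.00032) = 33.21.
Trying y = 2.61 m: A R^(2/3) = 22.58 — short.
Trying y = 4.03 m: A R^(2/3) = 40.39 — over.
Trying y = 3.47 m: A R^(2/3) = 33.17 — close enough.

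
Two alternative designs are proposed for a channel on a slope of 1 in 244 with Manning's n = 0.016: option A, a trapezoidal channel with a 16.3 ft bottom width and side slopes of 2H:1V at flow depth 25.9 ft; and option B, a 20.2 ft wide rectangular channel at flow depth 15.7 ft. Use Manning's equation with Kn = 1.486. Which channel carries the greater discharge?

Channel A: With bottom width b = 16.3 ft and side slope z = 2: A = (b + zy)y = (16.3 + 2×25.9)×25.9 = 1764 ft²; P = b + 2y√(1+z²) = 16.3 + 2×25.9×2.236 = 132.1 ft. Hydraulic radius R = A/P = 1764/132.1 = 13.35 ft. Q_A = (1.486/0.016)·1764·13.35^(2/3)·√0.004098 = 59010 ft³/s.
Channel B: Flow area A = b·y = 20.2 × 15.7 = 317.1 ft². Wetted perimeter P = b + 2y = 20.2 + 2×15.7 = 51.6 ft. Hydraulic radius R = A/P = 317.1/51.6 = 6.146 ft. Q_B = (1.486/0.016)·317.1·6.146^(2/3)·√0.004098 = 6327 ft³/s.
Q_A = 59010 ft³/s vs Q_B = 6327 ft³/s, so channel A carries more.

channel A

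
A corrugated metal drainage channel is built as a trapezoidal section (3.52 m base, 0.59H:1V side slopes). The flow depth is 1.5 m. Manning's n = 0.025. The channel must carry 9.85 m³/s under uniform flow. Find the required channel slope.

S = 0.0015

With bottom width b = 3.52 m and side slope z = 0.59: A = (b + zy)y = (3.52 + 0.59×1.5)×1.5 = 6.607 m²; P = b + 2y√(1+z²) = 3.52 + 2×1.5×1.161 = 7.003 m.
Hydraulic radius R = A/P = 6.607/7.003 = 0.9435 m.
From Manning's equation, S = [nQ / (1 A R^(2/3))]² = [0.025 × 9.85 / (1 × 6.607 × 0.9435^(2/3))]² = 0.0015.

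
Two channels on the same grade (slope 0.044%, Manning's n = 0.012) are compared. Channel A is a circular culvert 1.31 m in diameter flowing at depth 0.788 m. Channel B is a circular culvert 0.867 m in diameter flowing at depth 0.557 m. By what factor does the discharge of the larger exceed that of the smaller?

Channel A: For a circular section of diameter D = 1.31 m at depth y = 0.788 m, the central angle is θ = 2 arccos(1 − 2y/D) = 3.551 rad. Then A = (D²/8)(θ − sin θ) = 0.8469 m² and P = Dθ/2 = 2.326 m. Hydraulic radius R = A/P = 0.8469/2.326 = 0.3642 m. Q_A = (1/0.012)·0.8469·0.3642^(2/3)·√0.00044 = 0.755 m³/s.
Channel B: For a circular section of diameter D = 0.867 m at depth y = 0.557 m, the central angle is θ = 2 arccos(1 − 2y/D) = 3.719 rad. Then A = (D²/8)(θ − sin θ) = 0.4008 m² and P = Dθ/2 = 1.612 m. Hydraulic radius R = A/P = 0.4008/1.612 = 0.2486 m. Q_B = (1/0.012)·0.4008·0.2486^(2/3)·√0.00044 = 0.277 m³/s.
The larger discharge is 0.755 m³/s and the smaller is 0.277 m³/s; the ratio is 2.73.

2.73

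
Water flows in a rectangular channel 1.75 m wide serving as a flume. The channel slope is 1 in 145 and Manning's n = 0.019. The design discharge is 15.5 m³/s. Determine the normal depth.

y_n = 2.68 m

Manning's equation rearranged: A R^(2/3) = nQ / (1·√S) = 0.019 × 15.5 / (√0.006897) = 3.546.
Trying y = 3.39 m: A R^(2/3) = 4.657 — too large.
Trying y = 2.41 m: A R^(2/3) = 3.138 — too small.
Trying y = 2.68 m: A R^(2/3) = 3.554 — ≈ 3.546.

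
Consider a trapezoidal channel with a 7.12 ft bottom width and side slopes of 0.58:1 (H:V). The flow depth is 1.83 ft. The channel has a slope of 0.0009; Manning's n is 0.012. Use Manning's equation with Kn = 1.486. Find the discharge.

Q = 66.9 ft³/s

With bottom width b = 7.12 ft and side slope z = 0.58: A = (b + zy)y = (7.12 + 0.58×1.83)×1.83 = 14.97 ft²; P = b + 2y√(1+z²) = 7.12 + 2×1.83×1.156 = 11.35 ft.
Hydraulic radius R = A/P = 14.97/11.35 = 1.319 ft.
Manning's equation: Q = (1.486/n) A R^(2/3) S^(1/2) = (1.486/0.012) × 14.97 × 1.319^(2/3) × 0.0009^(1/2) = 66.9 ft³/s.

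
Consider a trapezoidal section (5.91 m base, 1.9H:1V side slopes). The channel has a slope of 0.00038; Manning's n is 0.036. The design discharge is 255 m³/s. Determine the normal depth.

y_n = 8.25 m

Manning's equation rearranged: A R^(2/3) = nQ / (1·√S) = 0.036 × 255 / (√0.00038) = 470.9.
Trying y = 9.13 m: A R^(2/3) = 596.3 — over.
Trying y = 6.24 m: A R^(2/3) = 250.2 — short.
Trying y = 8.25 m: A R^(2/3) = 471.5 — matches.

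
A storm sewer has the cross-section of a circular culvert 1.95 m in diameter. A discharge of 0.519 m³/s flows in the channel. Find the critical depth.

At critical depth, Q² T / (g A³) = 1, i.e. A³/T = Q²/g = 0.519²/9.81 = 0.02746.
Try y = 0.372 m: A³/T = 0.04095 — over.
Try y = 0.232 m: A³/T = 0.00638 — short.
Try y = 0.336 m: A³/T = 0.02746 — close enough.

y_c = 0.336 m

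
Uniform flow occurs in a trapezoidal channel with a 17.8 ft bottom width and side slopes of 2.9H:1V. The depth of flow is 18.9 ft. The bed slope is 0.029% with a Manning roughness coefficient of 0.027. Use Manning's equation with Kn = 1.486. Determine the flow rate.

With bottom width b = 17.8 ft and side slope z = 2.9: A = (b + zy)y = (17.8 + 2.9×18.9)×18.9 = 1372 ft²; P = b + 2y√(1+z²) = 17.8 + 2×18.9×3.068 = 133.8 ft.
Hydraulic radius R = A/P = 1372/133.8 = 10.26 ft.
Manning's equation: Q = (1.486/n) A R^(2/3) S^(1/2) = (1.486/0.027) × 1372 × 10.26^(2/3) × 0.00029^(1/2) = 6070 ft³/s.

Q = 6070 ft³/s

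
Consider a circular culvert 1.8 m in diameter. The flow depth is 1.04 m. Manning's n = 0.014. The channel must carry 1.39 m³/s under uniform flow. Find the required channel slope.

For a circular section of diameter D = 1.8 m at depth y = 1.04 m, the central angle is θ = 2 arccos(1 − 2y/D) = 3.454 rad. Then A = (D²/8)(θ − sin θ) = 1.523 m² and P = Dθ/2 = 3.109 m.
Hydraulic radius R = A/P = 1.523/3.109 = 0.49 m.
From Manning's equation, S = [nQ / (1 A R^(2/3))]² = [0.014 × 1.39 / (1 × 1.523 × 0.49^(2/3))]² = 0.000422.

S = 0.000422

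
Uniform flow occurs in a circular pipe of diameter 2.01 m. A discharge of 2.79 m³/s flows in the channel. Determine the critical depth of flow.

y_c = 0.791 m

At critical depth, Q² T / (g A³) = 1, i.e. A³/T = Q²/g = 2.79²/9.81 = 0.7935.
Trying y = 0.901 m: A³/T = 1.308 — too large.
Trying y = 0.791 m: A³/T = 0.7941 — close enough.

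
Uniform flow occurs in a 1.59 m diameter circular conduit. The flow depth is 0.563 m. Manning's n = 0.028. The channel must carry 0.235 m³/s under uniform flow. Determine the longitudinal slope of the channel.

S = 0.00052

For a circular section of diameter D = 1.59 m at depth y = 0.563 m, the central angle is θ = 2 arccos(1 − 2y/D) = 2.549 rad. Then A = (D²/8)(θ − sin θ) = 0.6292 m² and P = Dθ/2 = 2.027 m.
Hydraulic radius R = A/P = 0.6292/2.027 = 0.3105 m.
From Manning's equation, S = [nQ / (1 A R^(2/3))]² = [0.028 × 0.235 / (1 × 0.6292 × 0.3105^(2/3))]² = 0.00052.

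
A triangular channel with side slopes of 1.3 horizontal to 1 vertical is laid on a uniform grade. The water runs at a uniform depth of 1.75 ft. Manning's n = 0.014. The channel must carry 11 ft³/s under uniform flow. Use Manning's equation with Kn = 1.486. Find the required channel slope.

For a triangular section with side slope z = 1.3: A = zy² = 1.3×1.75² = 3.981 ft²; P = 2y√(1+z²) = 2×1.75×1.64 = 5.74 ft.
Hydraulic radius R = A/P = 3.981/5.74 = 0.6935 ft.
From Manning's equation, S = [nQ / (1.486 A R^(2/3))]² = [0.014 × 11 / (1.486 × 3.981 × 0.6935^(2/3))]² = 0.0011.

S = 0.0011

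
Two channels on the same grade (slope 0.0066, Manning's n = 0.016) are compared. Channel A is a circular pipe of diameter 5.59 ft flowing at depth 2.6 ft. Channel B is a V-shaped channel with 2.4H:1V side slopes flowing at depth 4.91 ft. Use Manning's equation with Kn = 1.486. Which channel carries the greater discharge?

channel B

Channel A: For a circular section of diameter D = 5.59 ft at depth y = 2.6 ft, the central angle is θ = 2 arccos(1 − 2y/D) = 3.002 rad. Then A = (D²/8)(θ − sin θ) = 11.18 ft² and P = Dθ/2 = 8.39 ft. Hydraulic radius R = A/P = 11.18/8.39 = 1.333 ft. Q_A = (1.486/0.016)·11.18·1.333^(2/3)·√0.0066 = 102.2 ft³/s.
Channel B: For a triangular section with side slope z = 2.4: A = zy² = 2.4×4.91² = 57.86 ft²; P = 2y√(1+z²) = 2×4.91×2.6 = 25.53 ft. Hydraulic radius R = A/P = 57.86/25.53 = 2.266 ft. Q_B = (1.486/0.016)·57.86·2.266^(2/3)·√0.0066 = 753.2 ft³/s.
Q_A = 102.2 ft³/s vs Q_B = 753.2 ft³/s, so channel B carries more.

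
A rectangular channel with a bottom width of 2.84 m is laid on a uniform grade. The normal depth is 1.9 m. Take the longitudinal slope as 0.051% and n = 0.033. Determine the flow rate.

Q = 3.22 m³/s

Flow area A = b·y = 2.84 × 1.9 = 5.396 m². Wetted perimeter P = b + 2y = 2.84 + 2×1.9 = 6.64 m.
Hydraulic radius R = A/P = 5.396/6.64 = 0.8127 m.
Manning's equation: Q = (1/n) A R^(2/3) S^(1/2) = (1/0.033) × 5.396 × 0.8127^(2/3) × 0.00051^(1/2) = 3.22 m³/s.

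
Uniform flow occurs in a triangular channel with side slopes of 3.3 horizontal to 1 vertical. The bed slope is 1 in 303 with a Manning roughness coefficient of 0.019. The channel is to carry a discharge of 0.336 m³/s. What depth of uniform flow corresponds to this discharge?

Manning's equation rearranged: A R^(2/3) = nQ / (1·√S) = 0.019 × 0.336 / (√0.0033) = 0.1111.
Trying y = 0.283 m: A R^(2/3) = 0.0697 — short.
Trying y = 0.411 m: A R^(2/3) = 0.1885 — over.
Trying y = 0.337 m: A R^(2/3) = 0.111 — ≈ 0.1111.

y_n = 0.337 m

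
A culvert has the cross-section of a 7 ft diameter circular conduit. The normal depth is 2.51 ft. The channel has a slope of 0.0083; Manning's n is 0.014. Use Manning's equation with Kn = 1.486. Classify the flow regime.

For a circular section of diameter D = 7 ft at depth y = 2.51 ft, the central angle is θ = 2 arccos(1 − 2y/D) = 2.568 rad. Then A = (D²/8)(θ − sin θ) = 12.41 ft² and P = Dθ/2 = 8.988 ft.
Hydraulic radius R = A/P = 12.41/8.988 = 1.38 ft.
V = (1.486/n) R^(2/3) √S = (1.486/0.014) × 1.38^(2/3) × √0.0083 = 11.99 ft/s. Hydraulic depth D_h = A/T = 12.41/6.714 = 1.848 ft.
Froude number Fr = V/√(g·D_h) = 11.99/√(32.2×1.848) = 1.55, which is greater than 1, so the flow is supercritical.

supercritical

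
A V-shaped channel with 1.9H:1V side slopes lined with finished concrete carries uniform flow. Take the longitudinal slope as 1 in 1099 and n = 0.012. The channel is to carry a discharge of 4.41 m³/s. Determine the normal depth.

Manning's equation rearranged: A R^(2/3) = nQ / (1·√S) = 0.012 × 4.41 / (√0.0009099) = 1.754.
Trying y = 1.5 m: A R^(2/3) = 3.253 — too large.
Trying y = 0.902 m: A R^(2/3) = 0.838 — too small.
Trying y = 1.19 m: A R^(2/3) = 1.754 — matches.

y_n = 1.19 m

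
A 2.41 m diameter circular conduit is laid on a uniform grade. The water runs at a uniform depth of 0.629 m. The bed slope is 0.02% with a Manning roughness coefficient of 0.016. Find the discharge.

For a circular section of diameter D = 2.41 m at depth y = 0.629 m, the central angle is θ = 2 arccos(1 − 2y/D) = 2.145 rad. Then A = (D²/8)(θ − sin θ) = 0.9475 m² and P = Dθ/2 = 2.585 m.
Hydraulic radius R = A/P = 0.9475/2.585 = 0.3666 m.
Manning's equation: Q = (1/n) A R^(2/3) S^(1/2) = (1/0.016) × 0.9475 × 0.3666^(2/3) × 0.0002^(1/2) = 0.429 m³/s.

Q = 0.429 m³/s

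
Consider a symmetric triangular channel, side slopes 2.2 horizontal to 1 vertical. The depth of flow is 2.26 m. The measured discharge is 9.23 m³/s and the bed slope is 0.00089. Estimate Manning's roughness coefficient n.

n = 0.037

For a triangular section with side slope z = 2.2: A = zy² = 2.2×2.26² = 11.24 m²; P = 2y√(1+z²) = 2×2.26×2.417 = 10.92 m.
Hydraulic radius R = A/P = 11.24/10.92 = 1.029 m.
Rearranging Manning's equation: n = (1/Q) A R^(2/3) S^(1/2) = (1/9.23) × 11.24 × 1.029^(2/3) × √0.00089 = 0.037.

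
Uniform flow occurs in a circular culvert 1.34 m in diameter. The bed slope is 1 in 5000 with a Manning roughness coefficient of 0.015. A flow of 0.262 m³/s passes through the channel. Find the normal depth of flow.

Manning's equation rearranged: A R^(2/3) = nQ / (1·√S) = 0.015 × 0.262 / (√0.0002) = 0.2779.
Try y = 0.647 m: A R^(2/3) = 0.3204 — high.
Try y = 0.515 m: A R^(2/3) = 0.213 — low.
Try y = 0.596 m: A R^(2/3) = 0.2775 — matches.

y_n = 0.596 m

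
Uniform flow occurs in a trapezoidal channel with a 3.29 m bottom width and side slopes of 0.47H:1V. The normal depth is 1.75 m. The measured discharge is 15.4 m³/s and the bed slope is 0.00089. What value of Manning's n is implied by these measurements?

n = 0.014

With bottom width b = 3.29 m and side slope z = 0.47: A = (b + zy)y = (3.29 + 0.47×1.75)×1.75 = 7.197 m²; P = b + 2y√(1+z²) = 3.29 + 2×1.75×1.105 = 7.157 m.
Hydraulic radius R = A/P = 7.197/7.157 = 1.006 m.
Rearranging Manning's equation: n = (1/Q) A R^(2/3) S^(1/2) = (1/15.4) × 7.197 × 1.006^(2/3) × √0.00089 = 0.014.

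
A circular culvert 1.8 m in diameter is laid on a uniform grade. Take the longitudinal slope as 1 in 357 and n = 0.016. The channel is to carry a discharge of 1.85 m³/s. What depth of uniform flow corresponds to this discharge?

y_n = 0.763 m

Manning's equation rearranged: A R^(2/3) = nQ / (1·√S) = 0.016 × 1.85 / (√0.002801) = 0.5593.
Try y = 0.598 m: A R^(2/3) = 0.356 — too small.
Try y = 0.763 m: A R^(2/3) = 0.5595 — matches.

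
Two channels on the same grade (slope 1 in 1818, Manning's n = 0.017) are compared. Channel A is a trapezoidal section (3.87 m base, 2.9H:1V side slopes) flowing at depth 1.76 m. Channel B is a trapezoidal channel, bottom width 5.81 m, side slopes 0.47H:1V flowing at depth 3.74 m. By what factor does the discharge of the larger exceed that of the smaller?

2.72

Channel A: With bottom width b = 3.87 m and side slope z = 2.9: A = (b + zy)y = (3.87 + 2.9×1.76)×1.76 = 15.79 m²; P = b + 2y√(1+z²) = 3.87 + 2×1.76×3.068 = 14.67 m. Hydraulic radius R = A/P = 15.79/14.67 = 1.077 m. Q_A = (1/0.017)·15.79·1.077^(2/3)·√0.0005501 = 22.89 m³/s.
Channel B: With bottom width b = 5.81 m and side slope z = 0.47: A = (b + zy)y = (5.81 + 0.47×3.74)×3.74 = 28.3 m²; P = b + 2y√(1+z²) = 5.81 + 2×3.74×1.105 = 14.07 m. Hydraulic radius R = A/P = 28.3/14.07 = 2.011 m. Q_B = (1/0.017)·28.3·2.011^(2/3)·√0.0005501 = 62.21 m³/s.
The larger discharge is 62.21 m³/s and the smaller is 22.89 m³/s; the ratio is 2.72.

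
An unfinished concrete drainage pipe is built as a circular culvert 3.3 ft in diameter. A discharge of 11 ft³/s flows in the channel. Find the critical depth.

y_c = 1.02 ft

At critical depth, Q² T / (g A³) = 1, i.e. A³/T = Q²/g = 11²/32.2 = 3.758.
Try y = 0.781 ft: A³/T = 1.321 — low.
Try y = 1.25 ft: A³/T = 8.179 — high.
Try y = 1.02 ft: A³/T = 3.731 — close enough.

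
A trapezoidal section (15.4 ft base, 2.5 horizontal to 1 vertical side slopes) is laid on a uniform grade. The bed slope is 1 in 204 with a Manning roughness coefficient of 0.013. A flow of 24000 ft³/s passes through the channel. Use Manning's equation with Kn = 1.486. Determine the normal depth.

y_n = 14.5 ft

Manning's equation rearranged: A R^(2/3) = nQ / (1.486·√S) = 0.013 × 24000 / (1.486 × √0.004902) = 2999.
At y = 17 ft: A R^(2/3) = 4323 — high.
At y = 11.9 ft: A R^(2/3) = 1921 — low.
At y = 14.5 ft: A R^(2/3) = 2998 — matches.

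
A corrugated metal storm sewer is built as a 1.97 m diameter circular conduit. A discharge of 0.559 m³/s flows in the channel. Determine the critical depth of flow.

y_c = 0.348 m

At critical depth, Q² T / (g A³) = 1, i.e. A³/T = Q²/g = 0.559²/9.81 = 0.03185.
Trying y = 0.444 m: A³/T = 0.08276 — too large.
Trying y = 0.247 m: A³/T = 0.00826 — too small.
Trying y = 0.348 m: A³/T = 0.03187 — close enough.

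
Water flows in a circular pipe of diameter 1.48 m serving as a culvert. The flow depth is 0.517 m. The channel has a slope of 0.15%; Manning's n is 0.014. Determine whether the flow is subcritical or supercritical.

subcritical

For a circular section of diameter D = 1.48 m at depth y = 0.517 m, the central angle is θ = 2 arccos(1 − 2y/D) = 2.529 rad. Then A = (D²/8)(θ − sin θ) = 0.5352 m² and P = Dθ/2 = 1.872 m.
Hydraulic radius R = A/P = 0.5352/1.872 = 0.2859 m.
V = (1/n) R^(2/3) √S = (1/0.014) × 0.2859^(2/3) × √0.0015 = 1.201 m/s. Hydraulic depth D_h = A/T = 0.5352/1.411 = 0.3792 m.
Froude number Fr = V/√(g·D_h) = 1.201/√(9.81×0.3792) = 0.622, which is less than 1, so the flow is subcritical.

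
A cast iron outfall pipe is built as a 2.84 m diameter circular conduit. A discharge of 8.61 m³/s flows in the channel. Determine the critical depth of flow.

At critical depth, Q² T / (g A³) = 1, i.e. A³/T = Q²/g = 8.61²/9.81 = 7.557.
Try y = 0.887 m: A³/T = 1.834 — too small.
Try y = 1.28 m: A³/T = 7.524 — matches.

y_c = 1.28 m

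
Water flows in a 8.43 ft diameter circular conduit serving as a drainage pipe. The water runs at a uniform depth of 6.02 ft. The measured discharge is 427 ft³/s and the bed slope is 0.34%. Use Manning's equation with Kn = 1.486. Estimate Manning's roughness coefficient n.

For a circular section of diameter D = 8.43 ft at depth y = 6.02 ft, the central angle is θ = 2 arccos(1 − 2y/D) = 4.027 rad. Then A = (D²/8)(θ − sin θ) = 42.64 ft² and P = Dθ/2 = 16.97 ft.
Hydraulic radius R = A/P = 42.64/16.97 = 2.513 ft.
Rearranging Manning's equation: n = (1.486/Q) A R^(2/3) S^(1/2) = (1.486/427) × 42.64 × 2.513^(2/3) × √0.0034 = 0.016.

n = 0.016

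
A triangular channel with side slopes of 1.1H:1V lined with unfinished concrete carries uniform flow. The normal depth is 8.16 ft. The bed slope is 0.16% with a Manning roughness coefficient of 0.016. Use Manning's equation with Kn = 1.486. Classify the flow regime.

For a triangular section with side slope z = 1.1: A = zy² = 1.1×8.16² = 73.24 ft²; P = 2y√(1+z²) = 2×8.16×1.487 = 24.26 ft.
Hydraulic radius R = A/P = 73.24/24.26 = 3.019 ft.
V = (1.486/n) R^(2/3) √S = (1.486/0.016) × 3.019^(2/3) × √0.0016 = 7.76 ft/s. Hydraulic depth D_h = A/T = 73.24/17.95 = 4.08 ft.
Froude number Fr = V/√(g·D_h) = 7.76/√(32.2×4.08) = 0.677, which is less than 1, so the flow is subcritical.

subcritical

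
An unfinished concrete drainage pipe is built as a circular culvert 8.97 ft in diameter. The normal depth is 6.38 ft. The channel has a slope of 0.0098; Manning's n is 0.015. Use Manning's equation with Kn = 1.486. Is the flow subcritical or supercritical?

supercritical

For a circular section of diameter D = 8.97 ft at depth y = 6.38 ft, the central angle is θ = 2 arccos(1 − 2y/D) = 4.014 rad. Then A = (D²/8)(θ − sin θ) = 48.07 ft² and P = Dθ/2 = 18 ft.
Hydraulic radius R = A/P = 48.07/18 = 2.67 ft.
V = (1.486/n) R^(2/3) √S = (1.486/0.015) × 2.67^(2/3) × √0.0098 = 18.88 ft/s. Hydraulic depth D_h = A/T = 48.07/8.13 = 5.913 ft.
Froude number Fr = V/√(g·D_h) = 18.88/√(32.2×5.913) = 1.37, which is greater than 1, so the flow is supercritical.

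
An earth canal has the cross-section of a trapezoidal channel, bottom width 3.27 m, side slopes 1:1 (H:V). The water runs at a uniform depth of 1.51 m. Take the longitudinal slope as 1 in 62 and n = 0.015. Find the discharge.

With bottom width b = 3.27 m and side slope z = 1: A = (b + zy)y = (3.27 + 1×1.51)×1.51 = 7.218 m²; P = b + 2y√(1+z²) = 3.27 + 2×1.51×1.414 = 7.541 m.
Hydraulic radius R = A/P = 7.218/7.541 = 0.9572 m.
Manning's equation: Q = (1/n) A R^(2/3) S^(1/2) = (1/0.015) × 7.218 × 0.9572^(2/3) × 0.01613^(1/2) = 59.4 m³/s.

Q = 59.4 m³/s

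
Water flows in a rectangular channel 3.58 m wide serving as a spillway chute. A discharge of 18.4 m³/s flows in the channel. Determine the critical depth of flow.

For a rectangular channel, critical depth y_c = (q²/g)^(1/3) where q = Q/b = 18.4/3.58 = 5.14 m²/s.
So y_c = (5.14²/9.81)^(1/3) = 1.39 m.

y_c = 1.39 m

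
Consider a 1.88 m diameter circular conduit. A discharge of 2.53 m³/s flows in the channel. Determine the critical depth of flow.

y_c = 0.767 m

At critical depth, Q² T / (g A³) = 1, i.e. A³/T = Q²/g = 2.53²/9.81 = 0.6525.
Try y = 0.971 m: A³/T = 1.61 — too large.
Try y = 0.685 m: A³/T = 0.4227 — too small.
Try y = 0.767 m: A³/T = 0.6529 — ≈ 0.6525.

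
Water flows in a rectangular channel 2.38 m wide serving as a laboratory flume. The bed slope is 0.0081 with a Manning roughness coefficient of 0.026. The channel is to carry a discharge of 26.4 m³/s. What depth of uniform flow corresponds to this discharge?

Manning's equation rearranged: A R^(2/3) = nQ / (1·√S) = 0.026 × 26.4 / (√0.0081) = 7.627.
Try y = 4.12 m: A R^(2/3) = 9.298 — high.
Try y = 3.47 m: A R^(2/3) = 7.619 — matches.

y_n = 3.47 m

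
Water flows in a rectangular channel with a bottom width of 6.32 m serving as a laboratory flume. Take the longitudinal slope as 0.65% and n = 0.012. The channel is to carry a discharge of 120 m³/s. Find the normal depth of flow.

y_n = 2.33 m

Manning's equation rearranged: A R^(2/3) = nQ / (1·√S) = 0.012 × 120 / (√0.0065) = 17.86.
At y = 2.96 m: A R^(2/3) = 24.82 — too large.
At y = 2.09 m: A R^(2/3) = 15.39 — too small.
At y = 2.33 m: A R^(2/3) = 17.91 — ≈ 17.86.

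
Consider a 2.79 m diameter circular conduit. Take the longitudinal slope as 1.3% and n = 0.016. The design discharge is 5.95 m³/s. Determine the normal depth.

Manning's equation rearranged: A R^(2/3) = nQ / (1·√S) = 0.016 × 5.95 / (√0.013) = 0.835.
At y = 0.672 m: A R^(2/3) = 0.6117 — low.
At y = 0.953 m: A R^(2/3) = 1.207 — high.
At y = 0.787 m: A R^(2/3) = 0.8353 — close enough.

y_n = 0.787 m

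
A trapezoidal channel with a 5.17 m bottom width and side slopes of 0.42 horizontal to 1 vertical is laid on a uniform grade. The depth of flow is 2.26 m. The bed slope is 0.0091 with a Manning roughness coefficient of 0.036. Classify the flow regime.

subcritical

With bottom width b = 5.17 m and side slope z = 0.42: A = (b + zy)y = (5.17 + 0.42×2.26)×2.26 = 13.83 m²; P = b + 2y√(1+z²) = 5.17 + 2×2.26×1.085 = 10.07 m.
Hydraulic radius R = A/P = 13.83/10.07 = 1.373 m.
V = (1/n) R^(2/3) √S = (1/0.036) × 1.373^(2/3) × √0.0091 = 3.273 m/s. Hydraulic depth D_h = A/T = 13.83/7.068 = 1.957 m.
Froude number Fr = V/√(g·D_h) = 3.273/√(9.81×1.957) = 0.747, which is less than 1, so the flow is subcritical.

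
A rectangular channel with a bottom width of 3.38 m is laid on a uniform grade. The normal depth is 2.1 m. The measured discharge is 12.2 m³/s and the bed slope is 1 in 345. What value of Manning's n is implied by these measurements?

Flow area A = b·y = 3.38 × 2.1 = 7.098 m². Wetted perimeter P = b + 2y = 3.38 + 2×2.1 = 7.58 m.
Hydraulic radius R = A/P = 7.098/7.58 = 0.9364 m.
Rearranging Manning's equation: n = (1/Q) A R^(2/3) S^(1/2) = (1/12.2) × 7.098 × 0.9364^(2/3) × √0.002899 = 0.03.

n = 0.03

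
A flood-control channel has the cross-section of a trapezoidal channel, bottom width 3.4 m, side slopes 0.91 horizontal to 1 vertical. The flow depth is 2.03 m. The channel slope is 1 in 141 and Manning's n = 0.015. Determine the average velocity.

V = 6.33 m/s

With bottom width b = 3.4 m and side slope z = 0.91: A = (b + zy)y = (3.4 + 0.91×2.03)×2.03 = 10.65 m²; P = b + 2y√(1+z²) = 3.4 + 2×2.03×1.352 = 8.889 m.
Hydraulic radius R = A/P = 10.65/8.889 = 1.198 m.
From Manning's equation, V = (1/n) R^(2/3) S^(1/2) = (1/0.015) × 1.198^(2/3) × 0.007092^(1/2) = 6.33 m/s.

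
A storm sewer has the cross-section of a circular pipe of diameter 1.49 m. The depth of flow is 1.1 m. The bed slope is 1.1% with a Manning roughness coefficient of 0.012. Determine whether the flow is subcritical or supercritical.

supercritical

For a circular section of diameter D = 1.49 m at depth y = 1.1 m, the central angle is θ = 2 arccos(1 − 2y/D) = 4.135 rad. Then A = (D²/8)(θ − sin θ) = 1.38 m² and P = Dθ/2 = 3.081 m.
Hydraulic radius R = A/P = 1.38/3.081 = 0.448 m.
V = (1/n) R^(2/3) √S = (1/0.012) × 0.448^(2/3) × √0.011 = 5.117 m/s. Hydraulic depth D_h = A/T = 1.38/1.31 = 1.053 m.
Froude number Fr = V/√(g·D_h) = 5.117/√(9.81×1.053) = 1.59, which is greater than 1, so the flow is supercritical.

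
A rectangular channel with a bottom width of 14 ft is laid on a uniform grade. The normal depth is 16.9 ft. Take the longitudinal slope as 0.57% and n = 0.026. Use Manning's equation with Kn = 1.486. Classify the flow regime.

subcritical

Flow area A = b·y = 14 × 16.9 = 236.6 ft². Wetted perimeter P = b + 2y = 14 + 2×16.9 = 47.8 ft.
Hydraulic radius R = A/P = 236.6/47.8 = 4.95 ft.
V = (1.486/n) R^(2/3) √S = (1.486/0.026) × 4.95^(2/3) × √0.0057 = 12.53 ft/s. Hydraulic depth D_h = A/T = 236.6/14 = 16.9 ft.
Froude number Fr = V/√(g·D_h) = 12.53/√(32.2×16.9) = 0.537, which is less than 1, so the flow is subcritical.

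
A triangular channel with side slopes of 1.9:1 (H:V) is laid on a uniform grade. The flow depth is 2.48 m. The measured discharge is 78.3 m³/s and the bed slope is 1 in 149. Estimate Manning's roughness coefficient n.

For a triangular section with side slope z = 1.9: A = zy² = 1.9×2.48² = 11.69 m²; P = 2y√(1+z²) = 2×2.48×2.147 = 10.65 m.
Hydraulic radius R = A/P = 11.69/10.65 = 1.097 m.
Rearranging Manning's equation: n = (1/Q) A R^(2/3) S^(1/2) = (1/78.3) × 11.69 × 1.097^(2/3) × √0.006711 = 0.013.

n = 0.013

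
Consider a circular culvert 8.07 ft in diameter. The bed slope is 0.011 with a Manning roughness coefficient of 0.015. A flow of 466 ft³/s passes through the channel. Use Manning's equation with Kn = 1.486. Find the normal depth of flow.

y_n = 4.27 ft

Manning's equation rearranged: A R^(2/3) = nQ / (1.486·√S) = 0.015 × 466 / (1.486 × √0.011) = 44.85.
Try y = 4.84 ft: A R^(2/3) = 54.83 — high.
Try y = 3.74 ft: A R^(2/3) = 35.82 — low.
Try y = 4.27 ft: A R^(2/3) = 44.9 — matches.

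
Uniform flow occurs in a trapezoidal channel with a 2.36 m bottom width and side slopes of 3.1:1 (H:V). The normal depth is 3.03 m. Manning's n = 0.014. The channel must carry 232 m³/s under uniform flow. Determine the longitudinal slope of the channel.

With bottom width b = 2.36 m and side slope z = 3.1: A = (b + zy)y = (2.36 + 3.1×3.03)×3.03 = 35.61 m²; P = b + 2y√(1+z²) = 2.36 + 2×3.03×3.257 = 22.1 m.
Hydraulic radius R = A/P = 35.61/22.1 = 1.611 m.
From Manning's equation, S = [nQ / (1 A R^(2/3))]² = [0.014 × 232 / (1 × 35.61 × 1.611^(2/3))]² = 0.0044.

S = 0.0044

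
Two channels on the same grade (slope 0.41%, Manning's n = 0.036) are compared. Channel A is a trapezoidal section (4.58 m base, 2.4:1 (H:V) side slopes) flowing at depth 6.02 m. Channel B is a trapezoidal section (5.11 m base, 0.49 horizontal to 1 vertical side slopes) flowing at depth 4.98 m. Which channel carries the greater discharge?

channel A

Channel A: With bottom width b = 4.58 m and side slope z = 2.4: A = (b + zy)y = (4.58 + 2.4×6.02)×6.02 = 114.5 m²; P = b + 2y√(1+z²) = 4.58 + 2×6.02×2.6 = 35.88 m. Hydraulic radius R = A/P = 114.5/35.88 = 3.192 m. Q_A = (1/0.036)·114.5·3.192^(2/3)·√0.0041 = 441.7 m³/s.
Channel B: With bottom width b = 5.11 m and side slope z = 0.49: A = (b + zy)y = (5.11 + 0.49×4.98)×4.98 = 37.6 m²; P = b + 2y√(1+z²) = 5.11 + 2×4.98×1.114 = 16.2 m. Hydraulic radius R = A/P = 37.6/16.2 = 2.321 m. Q_B = (1/0.036)·37.6·2.321^(2/3)·√0.0041 = 117.2 m³/s.
Q_A = 441.7 m³/s vs Q_B = 117.2 m³/s, so channel A carries more.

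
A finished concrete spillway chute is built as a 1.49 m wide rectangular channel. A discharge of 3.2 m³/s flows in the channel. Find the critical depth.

For a rectangular channel, critical depth y_c = (q²/g)^(1/3) where q = Q/b = 3.2/1.49 = 2.148 m²/s.
So y_c = (2.148²/9.81)^(1/3) = 0.778 m.

y_c = 0.778 m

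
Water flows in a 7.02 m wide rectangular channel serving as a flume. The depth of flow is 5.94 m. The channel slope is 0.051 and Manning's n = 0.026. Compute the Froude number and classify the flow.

Flow area A = b·y = 7.02 × 5.94 = 41.7 m². Wetted perimeter P = b + 2y = 7.02 + 2×5.94 = 18.9 m.
Hydraulic radius R = A/P = 41.7/18.9 = 2.206 m.
V = (1/n) R^(2/3) √S = (1/0.026) × 2.206^(2/3) × √0.051 = 14.72 m/s. Hydraulic depth D_h = A/T = 41.7/7.02 = 5.94 m.
Froude number Fr = V/√(g·D_h) = 14.72/√(9.81×5.94) = 1.93, which is greater than 1, so the flow is supercritical.

supercritical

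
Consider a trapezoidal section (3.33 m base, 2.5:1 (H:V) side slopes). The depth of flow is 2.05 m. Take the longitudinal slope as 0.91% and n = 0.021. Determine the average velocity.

V = 5.15 m/s

With bottom width b = 3.33 m and side slope z = 2.5: A = (b + zy)y = (3.33 + 2.5×2.05)×2.05 = 17.33 m²; P = b + 2y√(1+z²) = 3.33 + 2×2.05×2.693 = 14.37 m.
Hydraulic radius R = A/P = 17.33/14.37 = 1.206 m.
From Manning's equation, V = (1/n) R^(2/3) S^(1/2) = (1/0.021) × 1.206^(2/3) × 0.0091^(1/2) = 5.15 m/s.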